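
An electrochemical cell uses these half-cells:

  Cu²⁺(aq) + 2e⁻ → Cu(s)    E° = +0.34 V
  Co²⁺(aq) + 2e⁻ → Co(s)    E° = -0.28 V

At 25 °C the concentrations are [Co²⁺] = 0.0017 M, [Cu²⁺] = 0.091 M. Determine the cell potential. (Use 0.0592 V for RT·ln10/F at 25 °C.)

0.671 V

The Cu²⁺/Cu couple has the higher reduction potential and acts as the cathode, so E°_cell = +0.34 − (-0.28) = 0.62 V.
Balancing electrons gives n = 2; the reaction quotient is Q = [Co²⁺]/[Cu²⁺] = 0.0187.
At 25 °C, E = E° − (0.0592/n) log Q = 0.62 − (0.0592/2)(-1.729) = 0.620 + 0.051 = 0.671 V.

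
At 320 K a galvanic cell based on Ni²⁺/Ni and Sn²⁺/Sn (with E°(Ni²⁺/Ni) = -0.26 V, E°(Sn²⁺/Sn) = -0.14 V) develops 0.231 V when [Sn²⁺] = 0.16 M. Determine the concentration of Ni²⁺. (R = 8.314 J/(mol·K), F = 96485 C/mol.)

5.1 × 10^-5 M

From the Nernst equation, ln Q = nF(E° − E)/RT = 2×96485×(0.12 − 0.231)/(8.314×320) = -8.051, so Q = 3.19 × 10^-4.
With Q = [Ni²⁺]/[Sn²⁺] and the known concentrations, [Ni²⁺] in the numerator gives [Ni²⁺] = 5.1 × 10^-5 M.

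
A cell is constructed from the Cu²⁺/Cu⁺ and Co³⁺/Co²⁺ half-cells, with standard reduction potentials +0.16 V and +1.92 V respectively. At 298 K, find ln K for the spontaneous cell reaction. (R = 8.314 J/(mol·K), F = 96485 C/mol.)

ln K = 68.5

E°_cell = +1.92 − (+0.16) = 1.76 V, with n = 1 electron transferred.
At equilibrium E = 0, so the Nernst equation gives ln K = nFE°/RT = (1)(96485)(1.76)/((8.314)(298)) = 68.54.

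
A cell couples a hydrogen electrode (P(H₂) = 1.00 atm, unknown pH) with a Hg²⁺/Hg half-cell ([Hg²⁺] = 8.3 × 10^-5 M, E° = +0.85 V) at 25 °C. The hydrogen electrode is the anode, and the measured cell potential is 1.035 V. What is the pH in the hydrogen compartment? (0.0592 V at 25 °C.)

pH = 5.17

E°_cell = 0.85 V and n = 2.
log Q = n(E° − E)/0.0592 = 2×(0.85 − 1.035)/0.0592 = -6.250.
With Q = [H⁺]^2 / ([Hg²⁺]·P(H₂)), solving for [H⁺] gives log[H⁺] = -5.165, so pH = 5.17.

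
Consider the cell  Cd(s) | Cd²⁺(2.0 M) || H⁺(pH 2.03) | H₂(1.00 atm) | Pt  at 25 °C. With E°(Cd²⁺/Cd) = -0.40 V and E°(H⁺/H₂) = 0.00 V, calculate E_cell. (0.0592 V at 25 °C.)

The hydrogen couple is the cathode, so E°_cell = 0.40 V; n = 2.
[H⁺] = 10^(−2.03) = 0.0093 M, and Q = [Cd²⁺]·P(H₂) / [H⁺]^2 = 2.3 × 10^4.
E = E° − (0.0592/2) log Q = 0.40 − (0.0592/2)(4.361) = 0.271 V.

0.27 V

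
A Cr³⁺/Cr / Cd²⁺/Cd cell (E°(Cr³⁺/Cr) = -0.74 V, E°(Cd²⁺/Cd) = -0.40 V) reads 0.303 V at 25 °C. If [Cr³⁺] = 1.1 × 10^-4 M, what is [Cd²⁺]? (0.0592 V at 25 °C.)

From the Nernst equation, log Q = n(E° − E)/0.0592 = 6(0.34 − 0.303)/0.0592 = 3.750, so Q = 5620.
With Q = [Cr³⁺]^2/[Cd²⁺]^3 and the known concentrations, [Cd²⁺]^3 in the denominator gives [Cd²⁺] = 1.3 × 10^-4 M.

1.3 × 10^-4 M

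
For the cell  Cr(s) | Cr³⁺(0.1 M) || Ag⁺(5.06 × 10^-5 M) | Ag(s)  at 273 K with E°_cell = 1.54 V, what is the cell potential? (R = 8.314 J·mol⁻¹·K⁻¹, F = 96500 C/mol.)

1.33 V

Balancing electrons gives n = 3; the reaction quotient is Q = [Cr³⁺]/[Ag⁺]^3 = 7.72 × 10^11.
E = E° − (RT/nF) ln Q = 1.54 − (8.314×273)/(3×96500) × (27.372) = 1.540 − 0.215 = 1.325 V.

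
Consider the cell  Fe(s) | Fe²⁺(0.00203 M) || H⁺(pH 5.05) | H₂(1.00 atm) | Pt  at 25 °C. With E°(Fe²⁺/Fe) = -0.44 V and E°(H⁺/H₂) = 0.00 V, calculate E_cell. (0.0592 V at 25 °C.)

0.22 V

The hydrogen couple is the cathode, so E°_cell = 0.44 V; n = 2.
[H⁺] = 10^(−5.05) = 8.9 × 10^-6 M, and Q = [Fe²⁺]·P(H₂) / [H⁺]^2 = 2.56 × 10^7.
E = E° − (0.0592/2) log Q = 0.44 − (0.0592/2)(7.407) = 0.221 V.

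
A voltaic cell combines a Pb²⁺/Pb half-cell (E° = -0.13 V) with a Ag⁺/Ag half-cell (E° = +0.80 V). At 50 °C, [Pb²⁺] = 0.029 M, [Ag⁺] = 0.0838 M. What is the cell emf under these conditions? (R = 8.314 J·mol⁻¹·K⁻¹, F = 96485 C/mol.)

0.910 V

The Ag⁺/Ag couple has the higher reduction potential and acts as the cathode, so E°_cell = +0.80 − (-0.13) = 0.93 V.
Balancing electrons gives n = 2; the reaction quotient is Q = [Pb²⁺]/[Ag⁺]^2 = 4.13.
E = E° − (RT/nF) ln Q = 0.93 − (8.314×323)/(2×96485) × (1.418) = 0.930 − 0.020 = 0.910 V.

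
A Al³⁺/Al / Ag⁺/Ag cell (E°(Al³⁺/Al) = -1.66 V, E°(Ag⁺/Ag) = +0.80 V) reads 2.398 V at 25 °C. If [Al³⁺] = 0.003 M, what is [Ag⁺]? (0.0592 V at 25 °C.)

0.013 M

From the Nernst equation, log Q = n(E° − E)/0.0592 = 3(2.46 − 2.398)/0.0592 = 3.142, so Q = 1390.
With Q = [Al³⁺]/[Ag⁺]^3 and the known concentrations, [Ag⁺]^3 in the denominator gives [Ag⁺] = 0.013 M.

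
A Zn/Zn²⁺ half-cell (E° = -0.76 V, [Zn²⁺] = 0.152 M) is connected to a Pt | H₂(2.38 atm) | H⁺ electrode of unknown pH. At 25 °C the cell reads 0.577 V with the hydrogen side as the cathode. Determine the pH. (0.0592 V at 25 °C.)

E°_cell = 0.76 V and n = 2.
log Q = n(E° − E)/0.0592 = 2×(0.76 − 0.577)/0.0592 = 6.182.
With Q = [Zn²⁺]·P(H₂) / [H⁺]^2, solving for [H⁺] gives log[H⁺] = -3.312, so pH = 3.31.

pH = 3.31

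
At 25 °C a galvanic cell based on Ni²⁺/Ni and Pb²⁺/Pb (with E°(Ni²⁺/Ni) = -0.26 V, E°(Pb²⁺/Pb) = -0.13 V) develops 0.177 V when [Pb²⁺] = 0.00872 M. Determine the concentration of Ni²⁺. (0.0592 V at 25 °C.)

From the Nernst equation, log Q = n(E° − E)/0.0592 = 2(0.13 − 0.177)/0.0592 = -1.588, so Q = 0.0258.
With Q = [Ni²⁺]/[Pb²⁺] and the known concentrations, [Ni²⁺] in the numerator gives [Ni²⁺] = 2.3 × 10^-4 M.

2.3 × 10^-4 M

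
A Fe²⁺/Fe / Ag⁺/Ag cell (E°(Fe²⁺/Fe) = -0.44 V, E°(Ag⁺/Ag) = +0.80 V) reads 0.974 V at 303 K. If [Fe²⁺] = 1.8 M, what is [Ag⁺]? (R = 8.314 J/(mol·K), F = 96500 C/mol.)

From the Nernst equation, ln Q = nF(E° − E)/RT = 2×96500×(1.24 − 0.974)/(8.314×303) = 20.379, so Q = 7.09 × 10^8.
With Q = [Fe²⁺]/[Ag⁺]^2 and the known concentrations, [Ag⁺]^2 in the denominator gives [Ag⁺] = 5 × 10^-5 M.

5 × 10^-5 M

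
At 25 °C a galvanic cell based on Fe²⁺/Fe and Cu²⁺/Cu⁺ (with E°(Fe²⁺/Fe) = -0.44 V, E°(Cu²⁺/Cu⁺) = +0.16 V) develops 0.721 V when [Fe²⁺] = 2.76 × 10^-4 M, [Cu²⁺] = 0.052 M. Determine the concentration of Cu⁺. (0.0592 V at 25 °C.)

0.028 M

From the Nernst equation, log Q = n(E° − E)/0.0592 = 2(0.60 − 0.721)/0.0592 = -4.088, so Q = 8.17 × 10^-5.
With Q = [Fe²⁺]·[Cu⁺]^2/[Cu²⁺]^2 and the known concentrations, [Cu⁺]^2 in the numerator gives [Cu⁺] = 0.028 M.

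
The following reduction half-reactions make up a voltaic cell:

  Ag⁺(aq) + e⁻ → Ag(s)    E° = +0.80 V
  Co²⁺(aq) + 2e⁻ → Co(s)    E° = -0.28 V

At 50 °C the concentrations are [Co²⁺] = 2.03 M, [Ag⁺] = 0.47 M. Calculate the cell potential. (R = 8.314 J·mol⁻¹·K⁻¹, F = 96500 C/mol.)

The Ag⁺/Ag couple has the higher reduction potential and acts as the cathode, so E°_cell = +0.80 − (-0.28) = 1.08 V.
Balancing electrons gives n = 2; the reaction quotient is Q = [Co²⁺]/[Ag⁺]^2 = 9.19.
E = E° − (RT/nF) ln Q = 1.08 − (8.314×323)/(2×96500) × (2.218) = 1.080 − 0.031 = 1.049 V.

1.05 V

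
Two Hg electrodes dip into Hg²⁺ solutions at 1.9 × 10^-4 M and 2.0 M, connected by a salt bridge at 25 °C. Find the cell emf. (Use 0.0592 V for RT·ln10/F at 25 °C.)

0.12 V

Both half-cells are Hg²⁺/Hg, so E°_cell = 0. The concentrated side is the cathode; the cell reaction moves Hg²⁺ from high to low concentration with n = 2.
Q = [Hg²⁺]_dilute/[Hg²⁺]_conc = 1.9 × 10^-4/2.0 = 9.5 × 10^-5.
E = 0 − (0.0592/2) log Q = −(0.0592/2)(-4.022) = 0.1191 V.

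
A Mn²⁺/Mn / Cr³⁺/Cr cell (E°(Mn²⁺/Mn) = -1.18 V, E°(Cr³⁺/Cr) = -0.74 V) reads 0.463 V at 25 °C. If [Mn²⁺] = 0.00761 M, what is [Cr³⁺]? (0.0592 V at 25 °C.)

From the Nernst equation, log Q = n(E° − E)/0.0592 = 6(0.44 − 0.463)/0.0592 = -2.331, so Q = 0.00467.
With Q = [Mn²⁺]^3/[Cr³⁺]^2 and the known concentrations, [Cr³⁺]^2 in the denominator gives [Cr³⁺] = 0.0097 M.

0.0097 M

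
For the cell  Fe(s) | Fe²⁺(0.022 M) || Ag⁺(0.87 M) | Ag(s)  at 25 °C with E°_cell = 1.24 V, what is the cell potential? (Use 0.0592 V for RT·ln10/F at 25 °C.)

Balancing electrons gives n = 2; the reaction quotient is Q = [Fe²⁺]/[Ag⁺]^2 = 0.0291.
At 25 °C, E = E° − (0.0592/n) log Q = 1.24 − (0.0592/2)(-1.537) = 1.240 + 0.045 = 1.285 V.

1.29 V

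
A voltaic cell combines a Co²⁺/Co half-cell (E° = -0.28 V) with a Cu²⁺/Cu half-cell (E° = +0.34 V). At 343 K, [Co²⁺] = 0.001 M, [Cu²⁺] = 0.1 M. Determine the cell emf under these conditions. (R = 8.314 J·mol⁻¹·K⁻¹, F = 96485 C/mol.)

The Cu²⁺/Cu couple has the higher reduction potential and acts as the cathode, so E°_cell = +0.34 − (-0.28) = 0.62 V.
Balancing electrons gives n = 2; the reaction quotient is Q = [Co²⁺]/[Cu²⁺] = 0.0100.
E = E° − (RT/nF) ln Q = 0.62 − (8.314×343)/(2×96485) × (-4.605) = 0.620 + 0.068 = 0.688 V.

0.688 V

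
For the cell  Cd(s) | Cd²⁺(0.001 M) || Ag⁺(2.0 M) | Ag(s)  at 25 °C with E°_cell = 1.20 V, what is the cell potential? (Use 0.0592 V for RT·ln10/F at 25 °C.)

Balancing electrons gives n = 2; the reaction quotient is Q = [Cd²⁺]/[Ag⁺]^2 = 2.5 × 10^-4.
At 25 °C, E = E° − (0.0592/n) log Q = 1.20 − (0.0592/2)(-3.602) = 1.200 + 0.107 = 1.307 V.

1.31 V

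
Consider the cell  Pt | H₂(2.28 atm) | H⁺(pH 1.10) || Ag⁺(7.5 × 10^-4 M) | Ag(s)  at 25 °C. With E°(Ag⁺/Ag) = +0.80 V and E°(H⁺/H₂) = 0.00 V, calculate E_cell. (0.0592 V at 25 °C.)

0.69 V

The Ag⁺/Ag couple is the cathode, so E°_cell = 0.80 V; n = 2.
[H⁺] = 10^(−1.10) = 0.079 M, and Q = [H⁺]^2 / ([Ag⁺]^2·P(H₂)) = 4920.
E = E° − (0.0592/2) log Q = 0.80 − (0.0592/2)(3.692) = 0.691 V.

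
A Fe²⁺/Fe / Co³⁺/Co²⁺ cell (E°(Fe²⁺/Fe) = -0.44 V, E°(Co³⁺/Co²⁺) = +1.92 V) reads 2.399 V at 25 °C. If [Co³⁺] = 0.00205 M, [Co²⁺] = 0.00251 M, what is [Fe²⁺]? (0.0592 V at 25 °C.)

From the Nernst equation, log Q = n(E° − E)/0.0592 = 2(2.36 − 2.399)/0.0592 = -1.318, so Q = 0.0481.
With Q = [Fe²⁺]·[Co²⁺]^2/[Co³⁺]^2 and the known concentrations, [Fe²⁺] in the numerator gives [Fe²⁺] = 0.032 M.

0.032 M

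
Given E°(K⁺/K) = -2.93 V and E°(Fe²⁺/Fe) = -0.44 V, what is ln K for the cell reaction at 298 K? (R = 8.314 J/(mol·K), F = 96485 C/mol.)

E°_cell = -0.44 − (-2.93) = 2.49 V, with n = 2 electrons transferred.
At equilibrium E = 0, so the Nernst equation gives ln K = nFE°/RT = (2)(96485)(2.49)/((8.314)(298)) = 193.94.

ln K = 193.9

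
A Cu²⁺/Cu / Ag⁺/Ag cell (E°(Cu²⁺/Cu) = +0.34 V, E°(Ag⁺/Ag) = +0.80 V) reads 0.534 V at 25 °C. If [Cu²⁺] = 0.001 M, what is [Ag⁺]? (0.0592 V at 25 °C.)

From the Nernst equation, log Q = n(E° − E)/0.0592 = 2(0.46 − 0.534)/0.0592 = -2.500, so Q = 0.00316.
With Q = [Cu²⁺]/[Ag⁺]^2 and the known concentrations, [Ag⁺]^2 in the denominator gives [Ag⁺] = 0.56 M.

0.56 M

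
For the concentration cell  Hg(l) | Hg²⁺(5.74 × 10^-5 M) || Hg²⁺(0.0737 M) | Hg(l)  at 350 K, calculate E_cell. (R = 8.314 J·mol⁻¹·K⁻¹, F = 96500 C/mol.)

0.11 V

Both half-cells are Hg²⁺/Hg, so E°_cell = 0. The concentrated side is the cathode; the cell reaction moves Hg²⁺ from high to low concentration with n = 2.
Q = [Hg²⁺]_dilute/[Hg²⁺]_conc = 5.74 × 10^-5/0.0737 = 7.79 × 10^-4.
E = 0 − (RT/nF) ln Q = −((8.314×350)/(2×96500))(-7.158) = 0.1079 V.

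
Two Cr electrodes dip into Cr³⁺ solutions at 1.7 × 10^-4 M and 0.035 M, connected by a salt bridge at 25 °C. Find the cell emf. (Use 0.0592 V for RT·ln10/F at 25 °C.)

Both half-cells are Cr³⁺/Cr, so E°_cell = 0. The concentrated side is the cathode; the cell reaction moves Cr³⁺ from high to low concentration with n = 3.
Q = [Cr³⁺]_dilute/[Cr³⁺]_conc = 1.7 × 10^-4/0.035 = 0.00486.
E = 0 − (0.0592/3) log Q = −(0.0592/3)(-2.314) = 0.0457 V.

0.046 V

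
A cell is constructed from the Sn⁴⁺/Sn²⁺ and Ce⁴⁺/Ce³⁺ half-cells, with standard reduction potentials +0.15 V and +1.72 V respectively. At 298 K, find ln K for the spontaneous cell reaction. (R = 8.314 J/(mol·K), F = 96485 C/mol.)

E°_cell = +1.72 − (+0.15) = 1.57 V, with n = 2 electrons transferred.
At equilibrium E = 0, so the Nernst equation gives ln K = nFE°/RT = (2)(96485)(1.57)/((8.314)(298)) = 122.28.

ln K = 122.3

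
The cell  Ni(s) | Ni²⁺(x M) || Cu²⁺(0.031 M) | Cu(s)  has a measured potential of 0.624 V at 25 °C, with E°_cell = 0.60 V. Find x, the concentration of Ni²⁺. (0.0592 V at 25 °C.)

0.0048 M

From the Nernst equation, log Q = n(E° − E)/0.0592 = 2(0.60 − 0.624)/0.0592 = -0.811, so Q = 0.155.
With Q = [Ni²⁺]/[Cu²⁺] and the known concentrations, [Ni²⁺] in the numerator gives [Ni²⁺] = 0.0048 M.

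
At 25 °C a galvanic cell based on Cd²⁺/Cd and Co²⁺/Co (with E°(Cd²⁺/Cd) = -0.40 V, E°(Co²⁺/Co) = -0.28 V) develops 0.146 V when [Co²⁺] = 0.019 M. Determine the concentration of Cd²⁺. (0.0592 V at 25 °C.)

From the Nernst equation, log Q = n(E° − E)/0.0592 = 2(0.12 − 0.146)/0.0592 = -0.878, so Q = 0.132.
With Q = [Cd²⁺]/[Co²⁺] and the known concentrations, [Cd²⁺] in the numerator gives [Cd²⁺] = 0.0025 M.

0.0025 M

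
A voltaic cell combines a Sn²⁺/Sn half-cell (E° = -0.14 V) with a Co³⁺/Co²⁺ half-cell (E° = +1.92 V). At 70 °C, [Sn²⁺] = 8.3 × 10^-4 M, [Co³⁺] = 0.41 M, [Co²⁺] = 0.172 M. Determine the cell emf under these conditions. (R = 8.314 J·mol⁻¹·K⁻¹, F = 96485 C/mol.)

2.19 V

The Co³⁺/Co²⁺ couple has the higher reduction potential and acts as the cathode, so E°_cell = +1.92 − (-0.14) = 2.06 V.
Balancing electrons gives n = 2; the reaction quotient is Q = [Sn²⁺]·[Co²⁺]^2/[Co³⁺]^2 = 1.46 × 10^-4.
E = E° − (RT/nF) ln Q = 2.06 − (8.314×343)/(2×96485) × (-8.831) = 2.060 + 0.131 = 2.191 V.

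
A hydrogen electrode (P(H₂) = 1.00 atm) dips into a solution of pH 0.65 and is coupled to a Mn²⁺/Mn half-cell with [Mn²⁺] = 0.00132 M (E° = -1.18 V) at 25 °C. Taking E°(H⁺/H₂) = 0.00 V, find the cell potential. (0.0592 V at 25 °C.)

The hydrogen couple is the cathode, so E°_cell = 1.18 V; n = 2.
[H⁺] = 10^(−0.65) = 0.22 M, and Q = [Mn²⁺]·P(H₂) / [H⁺]^2 = 0.0263.
E = E° − (0.0592/2) log Q = 1.18 − (0.0592/2)(-1.579) = 1.227 V.

1.23 V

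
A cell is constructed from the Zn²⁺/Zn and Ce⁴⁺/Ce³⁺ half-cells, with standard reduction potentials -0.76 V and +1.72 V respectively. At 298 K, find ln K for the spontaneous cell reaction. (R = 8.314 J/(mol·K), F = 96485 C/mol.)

E°_cell = +1.72 − (-0.76) = 2.48 V, with n = 2 electrons transferred.
At equilibrium E = 0, so the Nernst equation gives ln K = nFE°/RT = (2)(96485)(2.48)/((8.314)(298)) = 193.16.

ln K = 193.2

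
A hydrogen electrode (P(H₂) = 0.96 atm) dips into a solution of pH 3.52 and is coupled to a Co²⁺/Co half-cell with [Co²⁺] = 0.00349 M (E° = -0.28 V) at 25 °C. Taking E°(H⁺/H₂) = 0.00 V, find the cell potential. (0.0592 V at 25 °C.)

0.14 V

The hydrogen couple is the cathode, so E°_cell = 0.28 V; n = 2.
[H⁺] = 10^(−3.52) = 3 × 10^-4 M, and Q = [Co²⁺]·P(H₂) / [H⁺]^2 = 3.67 × 10^4.
E = E° − (0.0592/2) log Q = 0.28 − (0.0592/2)(4.565) = 0.145 V.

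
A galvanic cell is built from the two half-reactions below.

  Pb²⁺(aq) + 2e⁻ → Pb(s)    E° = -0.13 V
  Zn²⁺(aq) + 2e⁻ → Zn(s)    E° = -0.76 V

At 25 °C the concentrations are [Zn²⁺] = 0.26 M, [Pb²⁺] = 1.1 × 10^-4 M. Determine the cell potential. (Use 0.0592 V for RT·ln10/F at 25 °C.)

The Pb²⁺/Pb couple has the higher reduction potential and acts as the cathode, so E°_cell = -0.13 − (-0.76) = 0.63 V.
Balancing electrons gives n = 2; the reaction quotient is Q = [Zn²⁺]/[Pb²⁺] = 2360.
At 25 °C, E = E° − (0.0592/n) log Q = 0.63 − (0.0592/2)(3.374) = 0.630 − 0.100 = 0.530 V.

0.530 V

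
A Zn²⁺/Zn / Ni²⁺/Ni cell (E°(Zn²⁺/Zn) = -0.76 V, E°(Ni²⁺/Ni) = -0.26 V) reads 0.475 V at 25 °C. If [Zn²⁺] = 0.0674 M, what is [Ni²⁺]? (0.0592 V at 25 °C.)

0.0096 M

From the Nernst equation, log Q = n(E° − E)/0.0592 = 2(0.50 − 0.475)/0.0592 = 0.845, so Q = 6.99.
With Q = [Zn²⁺]/[Ni²⁺] and the known concentrations, [Ni²⁺] in the denominator gives [Ni²⁺] = 0.0096 M.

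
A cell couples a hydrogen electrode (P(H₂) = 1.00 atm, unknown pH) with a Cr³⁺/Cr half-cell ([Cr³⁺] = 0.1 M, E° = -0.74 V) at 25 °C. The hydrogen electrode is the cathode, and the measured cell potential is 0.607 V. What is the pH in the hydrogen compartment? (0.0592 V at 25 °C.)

E°_cell = 0.74 V and n = 6.
log Q = n(E° − E)/0.0592 = 6×(0.74 − 0.607)/0.0592 = 13.480.
With Q = [Cr³⁺]^2·P(H₂)^3 / [H⁺]^6, solving for [H⁺] gives log[H⁺] = -2.580, so pH = 2.58.

pH = 2.58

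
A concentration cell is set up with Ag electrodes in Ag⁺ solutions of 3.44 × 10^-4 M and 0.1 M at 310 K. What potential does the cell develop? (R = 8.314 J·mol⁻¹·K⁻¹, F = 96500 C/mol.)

Both half-cells are Ag⁺/Ag, so E°_cell = 0. The concentrated side is the cathode; the cell reaction moves Ag⁺ from high to low concentration with n = 1.
Q = [Ag⁺]_dilute/[Ag⁺]_conc = 3.44 × 10^-4/0.1 = 0.00344.
E = 0 − (RT/nF) ln Q = −((8.314×310)/(1×96500))(-5.672) = 0.1515 V.

0.15 V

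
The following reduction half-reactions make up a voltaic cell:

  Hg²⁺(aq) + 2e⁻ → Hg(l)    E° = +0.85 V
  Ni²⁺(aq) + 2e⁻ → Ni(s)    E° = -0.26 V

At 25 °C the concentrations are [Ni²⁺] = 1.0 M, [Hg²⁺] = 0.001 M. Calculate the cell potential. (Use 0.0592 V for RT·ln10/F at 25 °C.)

The Hg²⁺/Hg couple has the higher reduction potential and acts as the cathode, so E°_cell = +0.85 − (-0.26) = 1.11 V.
Balancing electrons gives n = 2; the reaction quotient is Q = [Ni²⁺]/[Hg²⁺] = 1000.
At 25 °C, E = E° − (0.0592/n) log Q = 1.11 − (0.0592/2)(3.000) = 1.110 − 0.089 = 1.021 V.

1.02 V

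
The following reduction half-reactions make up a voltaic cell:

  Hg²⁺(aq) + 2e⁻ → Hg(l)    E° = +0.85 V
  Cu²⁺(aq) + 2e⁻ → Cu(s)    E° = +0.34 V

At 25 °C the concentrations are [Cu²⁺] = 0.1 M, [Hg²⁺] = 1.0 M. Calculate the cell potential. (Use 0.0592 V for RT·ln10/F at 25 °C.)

0.540 V

The Hg²⁺/Hg couple has the higher reduction potential and acts as the cathode, so E°_cell = +0.85 − (+0.34) = 0.51 V.
Balancing electrons gives n = 2; the reaction quotient is Q = [Cu²⁺]/[Hg²⁺] = 0.100.
At 25 °C, E = E° − (0.0592/n) log Q = 0.51 − (0.0592/2)(-1.000) = 0.510 + 0.030 = 0.540 V.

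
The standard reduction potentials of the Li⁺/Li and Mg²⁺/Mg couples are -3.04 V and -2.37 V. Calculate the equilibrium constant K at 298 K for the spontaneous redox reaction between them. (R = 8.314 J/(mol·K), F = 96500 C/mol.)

E°_cell = -2.37 − (-3.04) = 0.67 V, with n = 2 electrons transferred.
At equilibrium E = 0, so the Nernst equation gives ln K = nFE°/RT = (2)(96500)(0.67)/((8.314)(298)) = 52.19.
K = e^52.19 = 4.6 × 10^22.

4.6 × 10^22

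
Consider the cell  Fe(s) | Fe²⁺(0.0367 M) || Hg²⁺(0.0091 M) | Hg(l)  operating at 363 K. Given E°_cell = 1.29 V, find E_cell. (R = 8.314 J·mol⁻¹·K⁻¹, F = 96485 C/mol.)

1.27 V

Balancing electrons gives n = 2; the reaction quotient is Q = [Fe²⁺]/[Hg²⁺] = 4.03.
E = E° − (RT/nF) ln Q = 1.29 − (8.314×363)/(2×96485) × (1.395) = 1.290 − 0.022 = 1.268 V.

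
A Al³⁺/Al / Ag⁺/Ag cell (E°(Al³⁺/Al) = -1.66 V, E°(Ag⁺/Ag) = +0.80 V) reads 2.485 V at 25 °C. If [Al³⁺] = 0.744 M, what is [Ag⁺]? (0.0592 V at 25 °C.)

From the Nernst equation, log Q = n(E° − E)/0.0592 = 3(2.46 − 2.485)/0.0592 = -1.267, so Q = 0.0541.
With Q = [Al³⁺]/[Ag⁺]^3 and the known concentrations, [Ag⁺]^3 in the denominator gives [Ag⁺] = 2.4 M.

2.4 M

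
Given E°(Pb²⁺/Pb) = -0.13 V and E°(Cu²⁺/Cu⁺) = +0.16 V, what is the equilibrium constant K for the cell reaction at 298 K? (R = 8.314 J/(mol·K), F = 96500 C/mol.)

6.5 × 10^9

E°_cell = +0.16 − (-0.13) = 0.29 V, with n = 2 electrons transferred.
At equilibrium E = 0, so the Nernst equation gives ln K = nFE°/RT = (2)(96500)(0.29)/((8.314)(298)) = 22.59.
K = e^22.59 = 6.5 × 10^9.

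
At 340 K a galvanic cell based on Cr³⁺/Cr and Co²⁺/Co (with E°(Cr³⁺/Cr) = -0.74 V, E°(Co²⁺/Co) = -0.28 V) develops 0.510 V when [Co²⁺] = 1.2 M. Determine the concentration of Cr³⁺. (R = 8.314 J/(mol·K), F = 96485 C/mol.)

0.0079 M

From the Nernst equation, ln Q = nF(E° − E)/RT = 6×96485×(0.46 − 0.510)/(8.314×340) = -10.240, so Q = 3.57 × 10^-5.
With Q = [Cr³⁺]^2/[Co²⁺]^3 and the known concentrations, [Cr³⁺]^2 in the numerator gives [Cr³⁺] = 0.0079 M.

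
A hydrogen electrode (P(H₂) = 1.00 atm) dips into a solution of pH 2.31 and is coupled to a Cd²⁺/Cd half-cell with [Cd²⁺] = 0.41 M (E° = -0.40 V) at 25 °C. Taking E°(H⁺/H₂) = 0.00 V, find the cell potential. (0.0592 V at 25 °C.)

0.27 V

The hydrogen couple is the cathode, so E°_cell = 0.40 V; n = 2.
[H⁺] = 10^(−2.31) = 0.0049 M, and Q = [Cd²⁺]·P(H₂) / [H⁺]^2 = 1.71 × 10^4.
E = E° − (0.0592/2) log Q = 0.40 − (0.0592/2)(4.233) = 0.275 V.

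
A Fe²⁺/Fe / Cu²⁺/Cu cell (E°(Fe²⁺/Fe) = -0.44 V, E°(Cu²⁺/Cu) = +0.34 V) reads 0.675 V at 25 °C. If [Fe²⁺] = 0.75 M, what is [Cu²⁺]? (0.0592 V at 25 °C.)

2.1 × 10^-4 M

From the Nernst equation, log Q = n(E° − E)/0.0592 = 2(0.78 − 0.675)/0.0592 = 3.547, so Q = 3530.
With Q = [Fe²⁺]/[Cu²⁺] and the known concentrations, [Cu²⁺] in the denominator gives [Cu²⁺] = 2.1 × 10^-4 M.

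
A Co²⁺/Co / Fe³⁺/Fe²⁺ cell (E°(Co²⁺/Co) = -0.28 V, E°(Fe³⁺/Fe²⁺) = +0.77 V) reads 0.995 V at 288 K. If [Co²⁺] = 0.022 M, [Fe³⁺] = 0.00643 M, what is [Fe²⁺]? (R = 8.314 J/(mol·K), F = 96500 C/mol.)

0.4 M

From the Nernst equation, ln Q = nF(E° − E)/RT = 2×96500×(1.05 − 0.995)/(8.314×288) = 4.433, so Q = 84.2.
With Q = [Co²⁺]·[Fe²⁺]^2/[Fe³⁺]^2 and the known concentrations, [Fe²⁺]^2 in the numerator gives [Fe²⁺] = 0.4 M.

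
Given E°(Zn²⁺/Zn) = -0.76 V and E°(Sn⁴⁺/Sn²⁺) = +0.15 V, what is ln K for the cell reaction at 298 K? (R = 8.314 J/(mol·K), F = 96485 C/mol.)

E°_cell = +0.15 − (-0.76) = 0.91 V, with n = 2 electrons transferred.
At equilibrium E = 0, so the Nernst equation gives ln K = nFE°/RT = (2)(96485)(0.91)/((8.314)(298)) = 70.88.

ln K = 70.9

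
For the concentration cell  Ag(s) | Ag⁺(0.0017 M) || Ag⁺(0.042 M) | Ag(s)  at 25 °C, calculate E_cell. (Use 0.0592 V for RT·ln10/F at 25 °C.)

0.082 V

Both half-cells are Ag⁺/Ag, so E°_cell = 0. The concentrated side is the cathode; the cell reaction moves Ag⁺ from high to low concentration with n = 1.
Q = [Ag⁺]_dilute/[Ag⁺]_conc = 0.0017/0.042 = 0.0405.
E = 0 − (0.0592/1) log Q = −(0.0592/1)(-1.393) = 0.0825 V.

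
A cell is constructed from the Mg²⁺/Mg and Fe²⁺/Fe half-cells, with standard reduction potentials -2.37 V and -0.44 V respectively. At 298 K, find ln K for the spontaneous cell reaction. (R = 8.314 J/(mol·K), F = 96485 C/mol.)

ln K = 150.3

E°_cell = -0.44 − (-2.37) = 1.93 V, with n = 2 electrons transferred.
At equilibrium E = 0, so the Nernst equation gives ln K = nFE°/RT = (2)(96485)(1.93)/((8.314)(298)) = 150.32.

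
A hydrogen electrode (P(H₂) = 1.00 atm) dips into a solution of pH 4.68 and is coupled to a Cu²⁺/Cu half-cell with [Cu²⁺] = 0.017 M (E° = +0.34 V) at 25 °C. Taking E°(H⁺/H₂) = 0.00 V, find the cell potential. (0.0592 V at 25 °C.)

0.56 V

The Cu²⁺/Cu couple is the cathode, so E°_cell = 0.34 V; n = 2.
[H⁺] = 10^(−4.68) = 2.1 × 10^-5 M, and Q = [H⁺]^2 / ([Cu²⁺]·P(H₂)) = 2.57 × 10^-8.
E = E° − (0.0592/2) log Q = 0.34 − (0.0592/2)(-7.590) = 0.565 V.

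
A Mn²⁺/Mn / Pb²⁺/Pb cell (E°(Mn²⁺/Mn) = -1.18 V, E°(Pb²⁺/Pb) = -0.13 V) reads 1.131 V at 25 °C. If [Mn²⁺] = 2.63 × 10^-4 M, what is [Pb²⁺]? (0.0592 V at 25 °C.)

0.14 M

From the Nernst equation, log Q = n(E° − E)/0.0592 = 2(1.05 − 1.131)/0.0592 = -2.736, so Q = 0.00183.
With Q = [Mn²⁺]/[Pb²⁺] and the known concentrations, [Pb²⁺] in the denominator gives [Pb²⁺] = 0.14 M.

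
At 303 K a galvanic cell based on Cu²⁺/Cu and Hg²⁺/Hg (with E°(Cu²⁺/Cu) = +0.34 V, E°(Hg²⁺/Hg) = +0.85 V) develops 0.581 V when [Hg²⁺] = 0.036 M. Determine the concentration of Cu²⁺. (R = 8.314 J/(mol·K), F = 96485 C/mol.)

1.6 × 10^-4 M

From the Nernst equation, ln Q = nF(E° − E)/RT = 2×96485×(0.51 − 0.581)/(8.314×303) = -5.439, so Q = 0.00435.
With Q = [Cu²⁺]/[Hg²⁺] and the known concentrations, [Cu²⁺] in the numerator gives [Cu²⁺] = 1.6 × 10^-4 M.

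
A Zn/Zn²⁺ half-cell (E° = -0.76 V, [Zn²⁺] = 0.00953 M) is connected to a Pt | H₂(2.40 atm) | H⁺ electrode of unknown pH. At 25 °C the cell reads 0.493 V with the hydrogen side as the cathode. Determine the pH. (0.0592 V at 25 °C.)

E°_cell = 0.76 V and n = 2.
log Q = n(E° − E)/0.0592 = 2×(0.76 − 0.493)/0.0592 = 9.020.
With Q = [Zn²⁺]·P(H₂) / [H⁺]^2, solving for [H⁺] gives log[H⁺] = -5.330, so pH = 5.33.

pH = 5.33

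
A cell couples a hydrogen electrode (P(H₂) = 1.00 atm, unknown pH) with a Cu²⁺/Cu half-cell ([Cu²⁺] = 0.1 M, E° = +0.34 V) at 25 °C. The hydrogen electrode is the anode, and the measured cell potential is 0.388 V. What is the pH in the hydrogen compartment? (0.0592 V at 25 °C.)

E°_cell = 0.34 V and n = 2.
log Q = n(E° − E)/0.0592 = 2×(0.34 − 0.388)/0.0592 = -1.622.
With Q = [H⁺]^2 / ([Cu²⁺]·P(H₂)), solving for [H⁺] gives log[H⁺] = -1.311, so pH = 1.31.

pH = 1.31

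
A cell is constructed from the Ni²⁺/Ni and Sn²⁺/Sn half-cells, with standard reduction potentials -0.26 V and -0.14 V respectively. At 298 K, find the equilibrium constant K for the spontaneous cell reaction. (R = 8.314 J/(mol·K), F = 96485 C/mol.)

E°_cell = -0.14 − (-0.26) = 0.12 V, with n = 2 electrons transferred.
At equilibrium E = 0, so the Nernst equation gives ln K = nFE°/RT = (2)(96485)(0.12)/((8.314)(298)) = 9.35.
K = e^9.35 = 1.1 × 10^4.

1.1 × 10^4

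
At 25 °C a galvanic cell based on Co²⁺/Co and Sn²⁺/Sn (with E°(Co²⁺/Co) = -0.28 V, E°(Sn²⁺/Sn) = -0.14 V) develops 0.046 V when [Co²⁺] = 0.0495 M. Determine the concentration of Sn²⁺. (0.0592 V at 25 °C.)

From the Nernst equation, log Q = n(E° − E)/0.0592 = 2(0.14 − 0.046)/0.0592 = 3.176, so Q = 1500.
With Q = [Co²⁺]/[Sn²⁺] and the known concentrations, [Sn²⁺] in the denominator gives [Sn²⁺] = 3.3 × 10^-5 M.

3.3 × 10^-5 M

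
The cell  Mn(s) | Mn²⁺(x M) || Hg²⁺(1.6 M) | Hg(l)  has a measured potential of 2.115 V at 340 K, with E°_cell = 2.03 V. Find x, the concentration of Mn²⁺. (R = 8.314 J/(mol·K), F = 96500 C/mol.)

From the Nernst equation, ln Q = nF(E° − E)/RT = 2×96500×(2.03 − 2.115)/(8.314×340) = -5.803, so Q = 0.00302.
With Q = [Mn²⁺]/[Hg²⁺] and the known concentrations, [Mn²⁺] in the numerator gives [Mn²⁺] = 0.0048 M.

0.0048 M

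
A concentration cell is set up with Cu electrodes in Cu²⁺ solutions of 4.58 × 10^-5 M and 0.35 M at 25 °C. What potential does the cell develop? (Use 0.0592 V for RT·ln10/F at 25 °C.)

0.11 V

Both half-cells are Cu²⁺/Cu, so E°_cell = 0. The concentrated side is the cathode; the cell reaction moves Cu²⁺ from high to low concentration with n = 2.
Q = [Cu²⁺]_dilute/[Cu²⁺]_conc = 4.58 × 10^-5/0.35 = 1.31 × 10^-4.
E = 0 − (0.0592/2) log Q = −(0.0592/2)(-3.883) = 0.1149 V.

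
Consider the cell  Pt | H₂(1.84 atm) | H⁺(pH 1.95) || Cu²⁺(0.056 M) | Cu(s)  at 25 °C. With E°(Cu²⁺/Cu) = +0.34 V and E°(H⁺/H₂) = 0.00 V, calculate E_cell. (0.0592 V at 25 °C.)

The Cu²⁺/Cu couple is the cathode, so E°_cell = 0.34 V; n = 2.
[H⁺] = 10^(−1.95) = 0.011 M, and Q = [H⁺]^2 / ([Cu²⁺]·P(H₂)) = 0.00122.
E = E° − (0.0592/2) log Q = 0.34 − (0.0592/2)(-2.913) = 0.426 V.

0.43 V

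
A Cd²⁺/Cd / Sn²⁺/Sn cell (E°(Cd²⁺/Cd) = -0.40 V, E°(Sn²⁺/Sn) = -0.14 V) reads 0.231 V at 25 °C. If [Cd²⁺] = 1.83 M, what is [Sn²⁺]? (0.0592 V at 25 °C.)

0.19 M

From the Nernst equation, log Q = n(E° − E)/0.0592 = 2(0.26 − 0.231)/0.0592 = 0.980, so Q = 9.54.
With Q = [Cd²⁺]/[Sn²⁺] and the known concentrations, [Sn²⁺] in the denominator gives [Sn²⁺] = 0.19 M.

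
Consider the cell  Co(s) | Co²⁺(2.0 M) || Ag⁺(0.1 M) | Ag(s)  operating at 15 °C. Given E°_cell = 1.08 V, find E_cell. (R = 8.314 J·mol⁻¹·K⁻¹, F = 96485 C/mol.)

Balancing electrons gives n = 2; the reaction quotient is Q = [Co²⁺]/[Ag⁺]^2 = 200.
E = E° − (RT/nF) ln Q = 1.08 − (8.314×288)/(2×96485) × (5.298) = 1.080 − 0.066 = 1.014 V.

1.01 V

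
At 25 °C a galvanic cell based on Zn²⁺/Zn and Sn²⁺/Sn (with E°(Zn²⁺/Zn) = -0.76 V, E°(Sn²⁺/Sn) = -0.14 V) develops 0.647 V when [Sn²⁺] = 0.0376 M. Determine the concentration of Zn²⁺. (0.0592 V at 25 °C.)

From the Nernst equation, log Q = n(E° − E)/0.0592 = 2(0.62 − 0.647)/0.0592 = -0.912, so Q = 0.122.
With Q = [Zn²⁺]/[Sn²⁺] and the known concentrations, [Zn²⁺] in the numerator gives [Zn²⁺] = 0.0046 M.

0.0046 M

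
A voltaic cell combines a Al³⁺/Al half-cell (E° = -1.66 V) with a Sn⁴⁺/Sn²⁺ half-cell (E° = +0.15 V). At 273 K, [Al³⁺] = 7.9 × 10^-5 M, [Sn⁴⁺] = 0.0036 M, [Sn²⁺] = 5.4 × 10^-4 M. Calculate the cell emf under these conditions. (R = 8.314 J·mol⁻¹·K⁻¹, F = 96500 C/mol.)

The Sn⁴⁺/Sn²⁺ couple has the higher reduction potential and acts as the cathode, so E°_cell = +0.15 − (-1.66) = 1.81 V.
Balancing electrons gives n = 6; the reaction quotient is Q = [Al³⁺]^2·[Sn²⁺]^3/[Sn⁴⁺]^3 = 2.11 × 10^-11.
E = E° − (RT/nF) ln Q = 1.81 − (8.314×273)/(6×96500) × (-24.583) = 1.810 + 0.096 = 1.906 V.

1.91 V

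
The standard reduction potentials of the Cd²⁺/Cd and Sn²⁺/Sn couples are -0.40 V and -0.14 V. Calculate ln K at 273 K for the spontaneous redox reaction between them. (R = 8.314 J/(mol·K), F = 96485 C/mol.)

E°_cell = -0.14 − (-0.40) = 0.26 V, with n = 2 electrons transferred.
At equilibrium E = 0, so the Nernst equation gives ln K = nFE°/RT = (2)(96485)(0.26)/((8.314)(273)) = 22.10.

ln K = 22.1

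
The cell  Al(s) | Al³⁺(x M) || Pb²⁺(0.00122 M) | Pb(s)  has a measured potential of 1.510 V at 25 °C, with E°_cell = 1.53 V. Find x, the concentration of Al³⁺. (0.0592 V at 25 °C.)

From the Nernst equation, log Q = n(E° − E)/0.0592 = 6(1.53 − 1.510)/0.0592 = 2.027, so Q = 106.
With Q = [Al³⁺]^2/[Pb²⁺]^3 and the known concentrations, [Al³⁺]^2 in the numerator gives [Al³⁺] = 4.4 × 10^-4 M.

4.4 × 10^-4 M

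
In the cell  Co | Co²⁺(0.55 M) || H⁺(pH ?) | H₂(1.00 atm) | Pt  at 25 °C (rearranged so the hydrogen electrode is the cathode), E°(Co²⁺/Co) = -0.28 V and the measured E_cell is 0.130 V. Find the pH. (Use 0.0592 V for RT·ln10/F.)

E°_cell = 0.28 V and n = 2.
log Q = n(E° − E)/0.0592 = 2×(0.28 − 0.130)/0.0592 = 5.068.
With Q = [Co²⁺]·P(H₂) / [H⁺]^2, solving for [H⁺] gives log[H⁺] = -2.664, so pH = 2.66.

pH = 2.66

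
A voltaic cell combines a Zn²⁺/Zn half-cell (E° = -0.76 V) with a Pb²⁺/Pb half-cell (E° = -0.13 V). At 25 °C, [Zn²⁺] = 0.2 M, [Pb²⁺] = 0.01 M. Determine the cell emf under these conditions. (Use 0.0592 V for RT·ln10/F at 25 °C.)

The Pb²⁺/Pb couple has the higher reduction potential and acts as the cathode, so E°_cell = -0.13 − (-0.76) = 0.63 V.
Balancing electrons gives n = 2; the reaction quotient is Q = [Zn²⁺]/[Pb²⁺] = 20.0.
At 25 °C, E = E° − (0.0592/n) log Q = 0.63 − (0.0592/2)(1.301) = 0.630 − 0.039 = 0.591 V.

0.591 V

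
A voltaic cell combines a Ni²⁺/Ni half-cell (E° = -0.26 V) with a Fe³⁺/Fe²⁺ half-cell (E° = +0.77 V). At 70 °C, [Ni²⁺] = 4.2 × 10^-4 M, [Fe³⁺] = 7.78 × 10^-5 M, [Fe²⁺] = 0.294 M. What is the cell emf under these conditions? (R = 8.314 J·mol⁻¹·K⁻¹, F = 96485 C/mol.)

The Fe³⁺/Fe²⁺ couple has the higher reduction potential and acts as the cathode, so E°_cell = +0.77 − (-0.26) = 1.03 V.
Balancing electrons gives n = 2; the reaction quotient is Q = [Ni²⁺]·[Fe²⁺]^2/[Fe³⁺]^2 = 6000.
E = E° − (RT/nF) ln Q = 1.03 − (8.314×343)/(2×96485) × (8.699) = 1.030 − 0.129 = 0.901 V.

0.901 V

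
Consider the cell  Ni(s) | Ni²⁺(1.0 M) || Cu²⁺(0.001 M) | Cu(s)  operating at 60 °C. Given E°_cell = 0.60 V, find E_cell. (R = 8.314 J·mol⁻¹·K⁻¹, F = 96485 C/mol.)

Balancing electrons gives n = 2; the reaction quotient is Q = [Ni²⁺]/[Cu²⁺] = 1000.
E = E° − (RT/nF) ln Q = 0.60 − (8.314×333)/(2×96485) × (6.908) = 0.600 − 0.099 = 0.501 V.

0.501 V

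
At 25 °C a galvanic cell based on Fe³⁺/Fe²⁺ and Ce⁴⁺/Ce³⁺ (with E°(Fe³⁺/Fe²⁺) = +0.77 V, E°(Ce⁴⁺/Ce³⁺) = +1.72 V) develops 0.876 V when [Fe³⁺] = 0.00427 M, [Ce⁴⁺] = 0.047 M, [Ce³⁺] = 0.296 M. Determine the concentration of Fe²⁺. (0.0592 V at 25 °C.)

0.0015 M

From the Nernst equation, log Q = n(E° − E)/0.0592 = 1(0.95 − 0.876)/0.0592 = 1.250, so Q = 17.8.
With Q = [Fe³⁺]·[Ce³⁺]/([Fe²⁺]·[Ce⁴⁺]) and the known concentrations, [Fe²⁺] in the denominator gives [Fe²⁺] = 0.0015 M.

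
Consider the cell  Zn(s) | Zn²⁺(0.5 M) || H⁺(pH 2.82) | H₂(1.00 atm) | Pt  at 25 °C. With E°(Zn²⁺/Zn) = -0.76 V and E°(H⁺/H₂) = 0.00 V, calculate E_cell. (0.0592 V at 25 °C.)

0.60 V

The hydrogen couple is the cathode, so E°_cell = 0.76 V; n = 2.
[H⁺] = 10^(−2.82) = 0.0015 M, and Q = [Zn²⁺]·P(H₂) / [H⁺]^2 = 2.18 × 10^5.
E = E° − (0.0592/2) log Q = 0.76 − (0.0592/2)(5.339) = 0.602 V.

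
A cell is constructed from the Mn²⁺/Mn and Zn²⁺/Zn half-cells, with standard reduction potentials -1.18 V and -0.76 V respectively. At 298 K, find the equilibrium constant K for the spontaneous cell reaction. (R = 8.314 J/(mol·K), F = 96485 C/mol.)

1.6 × 10^14

E°_cell = -0.76 − (-1.18) = 0.42 V, with n = 2 electrons transferred.
At equilibrium E = 0, so the Nernst equation gives ln K = nFE°/RT = (2)(96485)(0.42)/((8.314)(298)) = 32.71.
K = e^32.71 = 1.6 × 10^14.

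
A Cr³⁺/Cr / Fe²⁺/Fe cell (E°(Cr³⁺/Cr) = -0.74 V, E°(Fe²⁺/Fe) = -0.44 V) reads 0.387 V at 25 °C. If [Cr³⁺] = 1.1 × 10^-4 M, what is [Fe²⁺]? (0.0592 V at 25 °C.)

2.0 M

From the Nernst equation, log Q = n(E° − E)/0.0592 = 6(0.30 − 0.387)/0.0592 = -8.818, so Q = 1.52 × 10^-9.
With Q = [Cr³⁺]^2/[Fe²⁺]^3 and the known concentrations, [Fe²⁺]^3 in the denominator gives [Fe²⁺] = 2.0 M.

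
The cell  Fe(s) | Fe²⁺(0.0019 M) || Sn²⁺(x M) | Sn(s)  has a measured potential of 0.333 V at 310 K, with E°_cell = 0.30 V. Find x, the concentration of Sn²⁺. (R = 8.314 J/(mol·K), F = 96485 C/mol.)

From the Nernst equation, ln Q = nF(E° − E)/RT = 2×96485×(0.30 − 0.333)/(8.314×310) = -2.471, so Q = 0.0845.
With Q = [Fe²⁺]/[Sn²⁺] and the known concentrations, [Sn²⁺] in the denominator gives [Sn²⁺] = 0.022 M.

0.022 M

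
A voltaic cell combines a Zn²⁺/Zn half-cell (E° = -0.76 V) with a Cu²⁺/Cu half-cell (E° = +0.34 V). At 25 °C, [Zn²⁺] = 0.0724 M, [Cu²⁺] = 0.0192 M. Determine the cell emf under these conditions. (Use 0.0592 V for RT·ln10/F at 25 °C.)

The Cu²⁺/Cu couple has the higher reduction potential and acts as the cathode, so E°_cell = +0.34 − (-0.76) = 1.10 V.
Balancing electrons gives n = 2; the reaction quotient is Q = [Zn²⁺]/[Cu²⁺] = 3.77.
At 25 °C, E = E° − (0.0592/n) log Q = 1.10 − (0.0592/2)(0.576) = 1.100 − 0.017 = 1.083 V.

1.08 V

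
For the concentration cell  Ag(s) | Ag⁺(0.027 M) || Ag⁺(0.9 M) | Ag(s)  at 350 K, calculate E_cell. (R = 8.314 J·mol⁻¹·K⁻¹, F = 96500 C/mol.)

0.11 V

Both half-cells are Ag⁺/Ag, so E°_cell = 0. The concentrated side is the cathode; the cell reaction moves Ag⁺ from high to low concentration with n = 1.
Q = [Ag⁺]_dilute/[Ag⁺]_conc = 0.027/0.9 = 0.0300.
E = 0 − (RT/nF) ln Q = −((8.314×350)/(1×96500))(-3.507) = 0.1058 V.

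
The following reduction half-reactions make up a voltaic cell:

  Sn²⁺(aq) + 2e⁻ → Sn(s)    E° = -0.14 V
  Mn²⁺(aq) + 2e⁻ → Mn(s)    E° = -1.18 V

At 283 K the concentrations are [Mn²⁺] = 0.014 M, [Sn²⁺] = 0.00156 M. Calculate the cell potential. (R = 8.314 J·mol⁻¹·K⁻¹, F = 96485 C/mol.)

The Sn²⁺/Sn couple has the higher reduction potential and acts as the cathode, so E°_cell = -0.14 − (-1.18) = 1.04 V.
Balancing electrons gives n = 2; the reaction quotient is Q = [Mn²⁺]/[Sn²⁺] = 8.97.
E = E° − (RT/nF) ln Q = 1.04 − (8.314×283)/(2×96485) × (2.194) = 1.040 − 0.027 = 1.013 V.

1.01 V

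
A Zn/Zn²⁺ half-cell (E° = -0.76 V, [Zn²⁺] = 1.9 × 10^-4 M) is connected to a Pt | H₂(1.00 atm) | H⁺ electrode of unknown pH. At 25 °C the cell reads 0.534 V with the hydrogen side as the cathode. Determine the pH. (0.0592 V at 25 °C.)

E°_cell = 0.76 V and n = 2.
log Q = n(E° − E)/0.0592 = 2×(0.76 − 0.534)/0.0592 = 7.635.
With Q = [Zn²⁺]·P(H₂) / [H⁺]^2, solving for [H⁺] gives log[H⁺] = -5.678, so pH = 5.68.

pH = 5.68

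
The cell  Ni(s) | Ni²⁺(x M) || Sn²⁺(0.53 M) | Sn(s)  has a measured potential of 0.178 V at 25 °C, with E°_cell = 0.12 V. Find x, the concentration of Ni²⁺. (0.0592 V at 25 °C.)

0.0058 M

From the Nernst equation, log Q = n(E° − E)/0.0592 = 2(0.12 − 0.178)/0.0592 = -1.959, so Q = 0.0110.
With Q = [Ni²⁺]/[Sn²⁺] and the known concentrations, [Ni²⁺] in the numerator gives [Ni²⁺] = 0.0058 M.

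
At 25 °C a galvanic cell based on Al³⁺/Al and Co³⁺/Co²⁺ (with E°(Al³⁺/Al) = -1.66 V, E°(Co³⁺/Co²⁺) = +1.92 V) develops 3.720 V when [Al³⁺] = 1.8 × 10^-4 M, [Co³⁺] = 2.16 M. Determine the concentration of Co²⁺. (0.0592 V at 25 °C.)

0.17 M

From the Nernst equation, log Q = n(E° − E)/0.0592 = 3(3.58 − 3.720)/0.0592 = -7.095, so Q = 8.04 × 10^-8.
With Q = [Al³⁺]·[Co²⁺]^3/[Co³⁺]^3 and the known concentrations, [Co²⁺]^3 in the numerator gives [Co²⁺] = 0.17 M.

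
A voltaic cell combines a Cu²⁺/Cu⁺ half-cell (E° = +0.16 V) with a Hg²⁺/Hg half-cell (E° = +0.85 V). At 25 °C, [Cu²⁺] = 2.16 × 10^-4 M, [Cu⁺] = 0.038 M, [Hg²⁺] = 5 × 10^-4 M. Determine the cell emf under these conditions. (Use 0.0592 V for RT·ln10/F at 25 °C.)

The Hg²⁺/Hg couple has the higher reduction potential and acts as the cathode, so E°_cell = +0.85 − (+0.16) = 0.69 V.
Balancing electrons gives n = 2; the reaction quotient is Q = [Cu²⁺]^2/([Cu⁺]^2·[Hg²⁺]) = 0.0646.
At 25 °C, E = E° − (0.0592/n) log Q = 0.69 − (0.0592/2)(-1.190) = 0.690 + 0.035 = 0.725 V.

0.725 V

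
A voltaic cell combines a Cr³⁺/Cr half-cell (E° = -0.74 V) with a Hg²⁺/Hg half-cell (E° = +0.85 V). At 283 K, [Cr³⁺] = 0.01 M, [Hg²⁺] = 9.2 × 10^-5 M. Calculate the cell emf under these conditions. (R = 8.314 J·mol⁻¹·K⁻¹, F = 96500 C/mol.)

1.51 V

The Hg²⁺/Hg couple has the higher reduction potential and acts as the cathode, so E°_cell = +0.85 − (-0.74) = 1.59 V.
Balancing electrons gives n = 6; the reaction quotient is Q = [Cr³⁺]^2/[Hg²⁺]^3 = 1.28 × 10^8.
E = E° − (RT/nF) ln Q = 1.59 − (8.314×283)/(6×96500) × (18.671) = 1.590 − 0.076 = 1.514 V.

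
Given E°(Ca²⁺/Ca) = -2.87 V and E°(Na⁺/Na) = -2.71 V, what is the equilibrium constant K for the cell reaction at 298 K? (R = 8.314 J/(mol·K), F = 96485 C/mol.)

E°_cell = -2.71 − (-2.87) = 0.16 V, with n = 2 electrons transferred.
At equilibrium E = 0, so the Nernst equation gives ln K = nFE°/RT = (2)(96485)(0.16)/((8.314)(298)) = 12.46.
K = e^12.46 = 2.6 × 10^5.

2.6 × 10^5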